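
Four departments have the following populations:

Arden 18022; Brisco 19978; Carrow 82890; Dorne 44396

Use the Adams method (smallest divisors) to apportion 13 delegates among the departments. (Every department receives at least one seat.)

Arden 2; Brisco 2; Carrow 6; Dorne 3

Standard divisor 165286/13 ≈ 12714.308; standard quotas: Arden 1.417, Brisco 1.571, Carrow 6.519, Dorne 3.492.
Rounding up gives 2, 2, 7, 4 = 15 seats, so the divisor must be adjusted.
With modified divisor 15700: modified quotas Arden 1.148, Brisco 1.272, Carrow 5.280, Dorne 2.828.
Rounding up: Arden 2, Brisco 2, Carrow 6, Dorne 3 (total 13).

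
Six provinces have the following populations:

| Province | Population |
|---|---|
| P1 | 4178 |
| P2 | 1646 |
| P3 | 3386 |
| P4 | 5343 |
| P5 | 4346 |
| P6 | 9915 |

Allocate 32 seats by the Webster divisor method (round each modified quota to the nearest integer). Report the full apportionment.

P1 4, P2 2, P3 4, P4 6, P5 5, P6 11

Standard divisor 28814/32 ≈ 900.438; standard quotas: P1 4.640, P2 1.828, P3 3.760, P4 5.934, P5 4.827, P6 11.011.
Rounding to the nearest integer gives 5, 2, 4, 6, 5, 11 = 33 seats, so the divisor must be adjusted.
With modified divisor 940: modified quotas P1 4.445, P2 1.751, P3 3.602, P4 5.684, P5 4.623, P6 10.548.
Rounding to the nearest integer: P1 4, P2 2, P3 4, P4 6, P5 5, P6 11 (total 32).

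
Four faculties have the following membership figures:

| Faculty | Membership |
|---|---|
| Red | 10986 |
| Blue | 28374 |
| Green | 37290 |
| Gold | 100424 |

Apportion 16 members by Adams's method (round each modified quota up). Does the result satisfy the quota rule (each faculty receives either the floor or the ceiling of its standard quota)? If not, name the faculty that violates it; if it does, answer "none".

Standard quotas: Red 0.993, Blue 2.564, Green 3.369, Gold 9.074.
Adams allocation: Red 1, Blue 3, Green 3, Gold 9.
Every allocation lies between the lower and upper quota.

none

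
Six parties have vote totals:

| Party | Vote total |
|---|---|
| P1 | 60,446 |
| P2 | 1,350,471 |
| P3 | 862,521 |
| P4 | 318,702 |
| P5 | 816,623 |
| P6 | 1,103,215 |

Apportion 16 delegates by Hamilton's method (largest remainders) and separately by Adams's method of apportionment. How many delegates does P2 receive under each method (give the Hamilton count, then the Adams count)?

Hamilton: P1 0, P2 5, P3 3, P4 1, P5 3, P6 4.
Adams: P1 1, P2 4, P3 3, P4 1, P5 3, P6 4.
P2 gets 5 under Hamilton and 4 under Adams.

5 and 4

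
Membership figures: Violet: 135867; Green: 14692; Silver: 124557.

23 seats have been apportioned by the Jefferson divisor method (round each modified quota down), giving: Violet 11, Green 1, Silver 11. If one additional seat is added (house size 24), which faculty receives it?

Violet

Priority for the next seat is population ÷ (current seats + 1).
Priorities: Violet 11322.250, Green 7346.000, Silver 10379.750.
Highest priority: Violet.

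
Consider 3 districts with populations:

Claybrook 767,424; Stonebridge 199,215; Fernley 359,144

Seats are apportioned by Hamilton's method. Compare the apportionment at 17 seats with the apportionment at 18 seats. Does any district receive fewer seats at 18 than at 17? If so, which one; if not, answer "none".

At 17 seats: Claybrook 10, Stonebridge 2, Fernley 5.
At 18 seats: Claybrook 10, Stonebridge 3, Fernley 5.
No district's allocation decreased.

none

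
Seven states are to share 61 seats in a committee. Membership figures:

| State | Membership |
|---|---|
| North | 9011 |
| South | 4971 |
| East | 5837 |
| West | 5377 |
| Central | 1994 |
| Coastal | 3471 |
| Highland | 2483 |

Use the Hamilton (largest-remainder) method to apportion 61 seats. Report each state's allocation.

North: 17; South: 9; East: 11; West: 10; Central: 4; Coastal: 6; Highland: 4

The standard divisor is 33144/61 ≈ 543.344.
Standard quotas: North 16.5843, South 9.1489, East 10.7427, West 9.8961, Central 3.6699, Coastal 6.3882, Highland 4.5698.
Lower quotas: North 16, South 9, East 10, West 9, Central 3, Coastal 6, Highland 4 (sum 57, leaving 4 seats).
Remainders in descending order: West 0.8961, East 0.7427, Central 0.6699, North 0.5843, Highland 0.5698, Coastal 0.3882, South 0.1489.
The surplus seats go to West, East, Central, North.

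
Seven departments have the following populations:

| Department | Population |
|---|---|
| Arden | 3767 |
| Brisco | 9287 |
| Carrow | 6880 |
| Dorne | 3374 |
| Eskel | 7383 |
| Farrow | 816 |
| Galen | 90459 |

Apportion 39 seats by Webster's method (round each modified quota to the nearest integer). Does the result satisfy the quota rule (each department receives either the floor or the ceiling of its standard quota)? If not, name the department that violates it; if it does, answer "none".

Standard quotas: Arden 1.205, Brisco 2.970, Carrow 2.200, Dorne 1.079, Eskel 2.361, Farrow 0.261, Galen 28.925.
Webster allocation: Arden 1, Brisco 3, Carrow 2, Dorne 1, Eskel 2, Farrow 0, Galen 30.
Galen has quota 28.925 (lower 28, upper 29) but receives 30 — outside the quota interval.

Galen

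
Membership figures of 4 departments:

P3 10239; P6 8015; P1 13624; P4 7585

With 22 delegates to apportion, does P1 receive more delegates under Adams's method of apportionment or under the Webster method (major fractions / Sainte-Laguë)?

Adams: P3 6, P6 5, P1 7, P4 4.
Webster: P3 6, P6 4, P1 8, P4 4.
P1 gets 7 under Adams and 8 under Webster.

Webster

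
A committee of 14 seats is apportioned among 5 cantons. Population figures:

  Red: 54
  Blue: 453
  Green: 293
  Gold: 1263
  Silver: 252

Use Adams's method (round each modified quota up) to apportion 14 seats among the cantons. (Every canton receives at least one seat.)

Standard divisor 2315/14 ≈ 165.357; standard quotas: Red 0.327, Blue 2.740, Green 1.772, Gold 7.638, Silver 1.524.
Rounding up gives 1, 3, 2, 8, 2 = 16 seats, so the divisor must be adjusted.
With modified divisor 220: modified quotas Red 0.245, Blue 2.059, Green 1.332, Gold 5.741, Silver 1.145.
Rounding up: Red 1, Blue 3, Green 2, Gold 6, Silver 2 (total 14).

Red 1; Blue 3; Green 2; Gold 6; Silver 2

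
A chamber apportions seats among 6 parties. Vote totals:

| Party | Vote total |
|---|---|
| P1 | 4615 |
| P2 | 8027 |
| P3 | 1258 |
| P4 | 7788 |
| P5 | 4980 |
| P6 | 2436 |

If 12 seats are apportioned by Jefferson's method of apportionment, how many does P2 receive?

4

Standard divisor 29104/12 ≈ 2425.333; standard quotas: P1 1.903, P2 3.310, P3 0.519, P4 3.211, P5 2.053, P6 1.004.
Rounding down gives 1, 3, 0, 3, 2, 1 = 10 seats, so the divisor must be adjusted.
With modified divisor 1980: modified quotas P1 2.331, P2 4.054, P3 0.635, P4 3.933, P5 2.515, P6 1.230.
Rounding down: P1 2, P2 4, P3 0, P4 3, P5 2, P6 1 (total 12).
P2 receives 4.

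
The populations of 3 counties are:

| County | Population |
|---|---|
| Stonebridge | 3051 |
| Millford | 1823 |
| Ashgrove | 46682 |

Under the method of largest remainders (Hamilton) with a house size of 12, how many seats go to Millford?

The standard divisor is 51556/12 ≈ 4296.333.
Standard quotas: Stonebridge 0.7101, Millford 0.4243, Ashgrove 10.8655.
Lower quotas: Stonebridge 0, Millford 0, Ashgrove 10 (sum 10, leaving 2 seats).
Remainders in descending order: Ashgrove 0.8655, Stonebridge 0.7101, Millford 0.4243.
The surplus seats go to Ashgrove, Stonebridge.
Millford receives 0.

0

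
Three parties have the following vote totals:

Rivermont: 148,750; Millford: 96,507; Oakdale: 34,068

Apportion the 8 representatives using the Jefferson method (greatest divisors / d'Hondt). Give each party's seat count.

Rivermont 4, Millford 3, Oakdale 1

Standard divisor 279325/8 ≈ 34915.625; standard quotas: Rivermont 4.260, Millford 2.764, Oakdale 0.976.
Rounding down gives 4, 2, 0 = 6 seats, so the divisor must be adjusted.
With modified divisor 31000: modified quotas Rivermont 4.798, Millford 3.113, Oakdale 1.099.
Rounding down: Rivermont 4, Millford 3, Oakdale 1 (total 8).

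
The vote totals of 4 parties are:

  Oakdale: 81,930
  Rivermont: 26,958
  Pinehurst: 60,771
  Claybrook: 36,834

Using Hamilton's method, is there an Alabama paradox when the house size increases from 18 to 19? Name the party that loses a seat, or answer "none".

Rivermont

At 18 seats: Oakdale 7, Rivermont 3, Pinehurst 5, Claybrook 3.
At 19 seats: Oakdale 8, Rivermont 2, Pinehurst 6, Claybrook 3.
Rivermont drops from 3 to 2.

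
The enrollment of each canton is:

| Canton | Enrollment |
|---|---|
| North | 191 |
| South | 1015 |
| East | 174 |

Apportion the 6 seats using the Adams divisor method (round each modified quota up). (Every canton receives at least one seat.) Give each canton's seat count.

Standard divisor 1380/6 ≈ 230; standard quotas: North 0.830, South 4.413, East 0.757.
Rounding up gives 1, 5, 1 = 7 seats, so the divisor must be adjusted.
With modified divisor 300: modified quotas North 0.637, South 3.383, East 0.580.
Rounding up: North 1, South 4, East 1 (total 6).

North 1; South 4; East 1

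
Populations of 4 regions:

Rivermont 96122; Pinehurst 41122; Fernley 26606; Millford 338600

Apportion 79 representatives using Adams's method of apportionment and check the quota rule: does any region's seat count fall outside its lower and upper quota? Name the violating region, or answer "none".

Standard quotas: Rivermont 15.113, Pinehurst 6.466, Fernley 4.183, Millford 53.238.
Adams allocation: Rivermont 15, Pinehurst 7, Fernley 5, Millford 52.
Millford has quota 53.238 (lower 53, upper 54) but receives 52 — outside the quota interval.

Millford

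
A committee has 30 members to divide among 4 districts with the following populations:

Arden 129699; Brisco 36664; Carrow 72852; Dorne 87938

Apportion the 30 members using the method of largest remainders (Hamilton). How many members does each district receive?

The standard divisor is 327153/30 ≈ 10905.1.
Standard quotas: Arden 11.8934, Brisco 3.3621, Carrow 6.6805, Dorne 8.0639.
Lower quotas: Arden 11, Brisco 3, Carrow 6, Dorne 8 (sum 28, leaving 2 seats).
Remainders in descending order: Arden 0.8934, Carrow 0.6805, Brisco 0.3621, Dorne 0.0639.
Largest remainders: Arden, Carrow receive the extra seats.

Arden 12, Brisco 3, Carrow 7, Dorne 8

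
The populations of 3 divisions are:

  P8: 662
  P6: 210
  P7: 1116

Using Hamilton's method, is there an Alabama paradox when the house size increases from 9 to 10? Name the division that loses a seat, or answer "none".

At 9 seats: P8 3, P6 1, P7 5.
At 10 seats: P8 3, P6 1, P7 6.
No division's allocation decreased.

none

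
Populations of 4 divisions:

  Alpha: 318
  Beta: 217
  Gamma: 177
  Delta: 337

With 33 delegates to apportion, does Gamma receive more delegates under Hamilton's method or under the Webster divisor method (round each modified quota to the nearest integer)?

Webster

Hamilton: Alpha 10, Beta 7, Gamma 5, Delta 11.
Webster: Alpha 10, Beta 7, Gamma 6, Delta 10.
Gamma gets 5 under Hamilton and 6 under Webster.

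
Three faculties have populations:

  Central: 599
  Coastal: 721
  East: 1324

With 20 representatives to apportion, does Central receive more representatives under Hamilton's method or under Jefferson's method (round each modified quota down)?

Hamilton

Hamilton: Central 5, Coastal 5, East 10.
Jefferson: Central 4, Coastal 5, East 11.
Central gets 5 under Hamilton and 4 under Jefferson.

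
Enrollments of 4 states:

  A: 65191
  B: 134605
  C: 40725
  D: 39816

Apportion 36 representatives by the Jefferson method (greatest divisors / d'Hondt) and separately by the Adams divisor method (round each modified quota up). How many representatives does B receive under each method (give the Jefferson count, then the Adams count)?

18 and 17

Jefferson: A 8, B 18, C 5, D 5.
Adams: A 9, B 17, C 5, D 5.
B gets 18 under Jefferson and 17 under Adams.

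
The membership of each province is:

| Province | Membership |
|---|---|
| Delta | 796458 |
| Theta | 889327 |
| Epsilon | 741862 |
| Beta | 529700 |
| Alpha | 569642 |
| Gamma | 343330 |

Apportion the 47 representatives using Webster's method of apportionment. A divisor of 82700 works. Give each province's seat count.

Delta: 10; Theta: 11; Epsilon: 9; Beta: 6; Alpha: 7; Gamma: 4

With modified divisor 82700: modified quotas Delta 9.631, Theta 10.754, Epsilon 8.971, Beta 6.405, Alpha 6.888, Gamma 4.152.
Rounding to the nearest integer: Delta 10, Theta 11, Epsilon 9, Beta 6, Alpha 7, Gamma 4 (total 47).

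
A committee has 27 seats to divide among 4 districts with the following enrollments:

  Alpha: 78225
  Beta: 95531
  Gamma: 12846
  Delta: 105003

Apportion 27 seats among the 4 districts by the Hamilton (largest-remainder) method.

Total 291605; standard divisor 291605/27 ≈ 10800.185.
Standard quotas: Alpha 7.2429, Beta 8.8453, Gamma 1.1894, Delta 9.7223.
Lower quotas: Alpha 7, Beta 8, Gamma 1, Delta 9 (sum 25, leaving 2 seats).
Remainders in descending order: Beta 0.8453, Delta 0.7223, Alpha 0.2429, Gamma 0.1894.
Largest remainders: Beta, Delta receive the extra seats.

Alpha=7; Beta=9; Gamma=1; Delta=10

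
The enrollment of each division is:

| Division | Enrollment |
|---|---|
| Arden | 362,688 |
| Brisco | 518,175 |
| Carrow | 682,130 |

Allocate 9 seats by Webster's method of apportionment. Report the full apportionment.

Arden 2; Brisco 3; Carrow 4

Standard divisor 1562993/9 ≈ 173665.889; standard quotas: Arden 2.088, Brisco 2.984, Carrow 3.928.
Rounding to the nearest integer gives Arden 2, Brisco 3, Carrow 4 — total 9, matching the house size, so no adjustment is needed.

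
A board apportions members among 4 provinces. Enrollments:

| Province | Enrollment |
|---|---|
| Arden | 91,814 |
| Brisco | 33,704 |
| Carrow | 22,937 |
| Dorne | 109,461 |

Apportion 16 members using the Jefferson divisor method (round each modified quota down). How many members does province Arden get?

Standard divisor 257916/16 ≈ 16119.75; standard quotas: Arden 5.696, Brisco 2.091, Carrow 1.423, Dorne 6.790.
Rounding down gives 5, 2, 1, 6 = 14 seats, so the divisor must be adjusted.
With modified divisor 14500: modified quotas Arden 6.332, Brisco 2.324, Carrow 1.582, Dorne 7.549.
Rounding down: Arden 6, Brisco 2, Carrow 1, Dorne 7 (total 16).
Arden receives 6.

6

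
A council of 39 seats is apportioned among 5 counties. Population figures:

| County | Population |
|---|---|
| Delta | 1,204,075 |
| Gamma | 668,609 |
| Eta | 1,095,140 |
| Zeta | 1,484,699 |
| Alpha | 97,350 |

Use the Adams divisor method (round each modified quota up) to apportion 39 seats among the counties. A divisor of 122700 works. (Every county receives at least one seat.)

With modified divisor 122700: modified quotas Delta 9.813, Gamma 5.449, Eta 8.925, Zeta 12.100, Alpha 0.793.
Rounding up: Delta 10, Gamma 6, Eta 9, Zeta 13, Alpha 1 (total 39).

Delta: 10; Gamma: 6; Eta: 9; Zeta: 13; Alpha: 1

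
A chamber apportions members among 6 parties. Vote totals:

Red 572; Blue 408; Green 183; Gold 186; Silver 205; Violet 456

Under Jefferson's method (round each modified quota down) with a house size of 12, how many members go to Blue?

2

Standard divisor 2010/12 ≈ 167.5; standard quotas: Red 3.415, Blue 2.436, Green 1.093, Gold 1.110, Silver 1.224, Violet 2.722.
Rounding down gives 3, 2, 1, 1, 1, 2 = 10 seats, so the divisor must be adjusted.
With modified divisor 140: modified quotas Red 4.086, Blue 2.914, Green 1.307, Gold 1.329, Silver 1.464, Violet 3.257.
Rounding down: Red 4, Blue 2, Green 1, Gold 1, Silver 1, Violet 3 (total 12).
Blue receives 2.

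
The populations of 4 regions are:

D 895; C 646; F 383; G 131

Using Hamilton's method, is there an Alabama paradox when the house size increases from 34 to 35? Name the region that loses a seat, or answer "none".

At 34 seats: D 15, C 11, F 6, G 2.
At 35 seats: D 15, C 11, F 7, G 2.
No region's allocation decreased.

none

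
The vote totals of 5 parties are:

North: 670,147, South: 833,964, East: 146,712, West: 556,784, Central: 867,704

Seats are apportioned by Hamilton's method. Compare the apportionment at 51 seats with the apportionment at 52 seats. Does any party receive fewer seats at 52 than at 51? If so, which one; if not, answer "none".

At 51 seats: North 11, South 14, East 3, West 9, Central 14.
At 52 seats: North 11, South 14, East 3, West 9, Central 15.
No party's allocation decreased.

none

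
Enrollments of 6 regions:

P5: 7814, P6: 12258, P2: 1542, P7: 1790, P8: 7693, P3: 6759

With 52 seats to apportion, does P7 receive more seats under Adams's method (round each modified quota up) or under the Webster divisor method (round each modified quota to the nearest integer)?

Adams

Adams: P5 11, P6 16, P2 3, P7 3, P8 10, P3 9.
Webster: P5 11, P6 17, P2 2, P7 2, P8 11, P3 9.
P7 gets 3 under Adams and 2 under Webster.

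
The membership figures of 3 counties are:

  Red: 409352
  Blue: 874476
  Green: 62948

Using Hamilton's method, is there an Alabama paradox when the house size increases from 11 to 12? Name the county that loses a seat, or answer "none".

At 11 seats: Red 3, Blue 7, Green 1.
At 12 seats: Red 4, Blue 8, Green 0.
Green drops from 1 to 0.

Green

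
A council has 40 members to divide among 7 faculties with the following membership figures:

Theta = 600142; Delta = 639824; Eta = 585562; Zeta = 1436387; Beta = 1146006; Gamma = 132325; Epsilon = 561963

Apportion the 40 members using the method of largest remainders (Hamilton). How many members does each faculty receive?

Total 5102209; standard divisor 5102209/40 ≈ 127555.225.
Standard quotas: Theta 4.7050, Delta 5.0161, Eta 4.5907, Zeta 11.2609, Beta 8.9844, Gamma 1.0374, Epsilon 4.4056.
Lower quotas: Theta 4, Delta 5, Eta 4, Zeta 11, Beta 8, Gamma 1, Epsilon 4 (sum 37, leaving 3 seats).
Remainders in descending order: Beta 0.9844, Theta 0.7050, Eta 0.5907, Epsilon 0.4056, Zeta 0.2609, Gamma 0.0374, Delta 0.0161.
The surplus seats go to Beta, Theta, Eta.

Theta 5, Delta 5, Eta 5, Zeta 11, Beta 9, Gamma 1, Epsilon 4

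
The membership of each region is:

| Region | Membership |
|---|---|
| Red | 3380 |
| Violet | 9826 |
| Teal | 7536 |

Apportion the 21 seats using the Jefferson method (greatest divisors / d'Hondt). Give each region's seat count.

Standard divisor 20742/21 ≈ 987.714; standard quotas: Red 3.422, Violet 9.948, Teal 7.630.
Rounding down gives 3, 9, 7 = 19 seats, so the divisor must be adjusted.
With modified divisor 900: modified quotas Red 3.756, Violet 10.918, Teal 8.373.
Rounding down: Red 3, Violet 10, Teal 8 (total 21).

Red: 3, Violet: 10, Teal: 8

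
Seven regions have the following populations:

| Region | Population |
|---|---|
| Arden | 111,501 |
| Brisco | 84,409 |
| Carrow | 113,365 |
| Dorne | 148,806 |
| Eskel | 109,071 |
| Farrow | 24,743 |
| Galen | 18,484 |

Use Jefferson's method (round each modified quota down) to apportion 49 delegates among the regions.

Standard divisor 610379/49 ≈ 12456.714; standard quotas: Arden 8.951, Brisco 6.776, Carrow 9.101, Dorne 11.946, Eskel 8.756, Farrow 1.986, Galen 1.484.
Rounding down gives 8, 6, 9, 11, 8, 1, 1 = 44 seats, so the divisor must be adjusted.
With modified divisor 11800: modified quotas Arden 9.449, Brisco 7.153, Carrow 9.607, Dorne 12.611, Eskel 9.243, Farrow 2.097, Galen 1.566.
Rounding down: Arden 9, Brisco 7, Carrow 9, Dorne 12, Eskel 9, Farrow 2, Galen 1 (total 49).

Arden=9; Brisco=7; Carrow=9; Dorne=12; Eskel=9; Farrow=2; Galen=1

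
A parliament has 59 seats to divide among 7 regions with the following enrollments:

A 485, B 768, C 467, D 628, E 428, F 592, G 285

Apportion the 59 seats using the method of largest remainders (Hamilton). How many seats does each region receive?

A=8, B=12, C=7, D=10, E=7, F=10, G=5

Total 3653; standard divisor 3653/59 ≈ 61.915.
Standard quotas: A 7.833, B 12.404, C 7.543, D 10.143, E 6.913, F 9.561, G 4.603.
Lower quotas: A 7, B 12, C 7, D 10, E 6, F 9, G 4 (sum 55, leaving 4 seats).
Remainders in descending order: E 0.913, A 0.833, G 0.603, F 0.561, C 0.543, B 0.404, D 0.143.
The surplus seats go to E, A, G, F.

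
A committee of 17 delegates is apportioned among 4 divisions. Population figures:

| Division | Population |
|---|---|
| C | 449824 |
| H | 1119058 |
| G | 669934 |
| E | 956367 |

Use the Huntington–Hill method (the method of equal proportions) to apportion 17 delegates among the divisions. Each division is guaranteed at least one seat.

C 2, H 6, G 4, E 5

With divisor 188517: modified quotas C 2.386, H 5.936, G 3.554, E 5.073.
Geometric-mean thresholds: C √(2·3)=2.449, H √(5·6)=5.477, G √(3·4)=3.464, E √(5·6)=5.477.
Each quota rounded against its threshold gives C 2, H 6, G 4, E 5 (total 17).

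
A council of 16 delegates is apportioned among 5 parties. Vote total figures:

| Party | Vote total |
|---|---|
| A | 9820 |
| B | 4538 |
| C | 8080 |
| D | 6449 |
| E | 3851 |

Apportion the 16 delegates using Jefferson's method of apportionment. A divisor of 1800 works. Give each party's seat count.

A 5, B 2, C 4, D 3, E 2

With modified divisor 1800: modified quotas A 5.456, B 2.521, C 4.489, D 3.583, E 2.139.
Rounding down: A 5, B 2, C 4, D 3, E 2 (total 16).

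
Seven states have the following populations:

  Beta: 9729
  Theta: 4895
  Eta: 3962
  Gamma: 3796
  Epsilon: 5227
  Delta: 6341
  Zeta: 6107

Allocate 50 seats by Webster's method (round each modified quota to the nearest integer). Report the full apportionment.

Beta=12; Theta=6; Eta=5; Gamma=5; Epsilon=6; Delta=8; Zeta=8

Standard divisor 40057/50 ≈ 801.14; standard quotas: Beta 12.144, Theta 6.110, Eta 4.945, Gamma 4.738, Epsilon 6.524, Delta 7.915, Zeta 7.623.
Rounding to the nearest integer gives 12, 6, 5, 5, 7, 8, 8 = 51 seats, so the divisor must be adjusted.
With modified divisor 810: modified quotas Beta 12.011, Theta 6.043, Eta 4.891, Gamma 4.686, Epsilon 6.453, Delta 7.828, Zeta 7.540.
Rounding to the nearest integer: Beta 12, Theta 6, Eta 5, Gamma 5, Epsilon 6, Delta 8, Zeta 8 (total 50).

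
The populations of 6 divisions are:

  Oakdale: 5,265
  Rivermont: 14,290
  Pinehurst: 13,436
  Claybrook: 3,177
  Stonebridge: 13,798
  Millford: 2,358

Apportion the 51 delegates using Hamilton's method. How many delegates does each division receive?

Oakdale 5, Rivermont 14, Pinehurst 13, Claybrook 3, Stonebridge 14, Millford 2

Total 52324; standard divisor 52324/51 ≈ 1025.961.
Standard quotas: Oakdale 5.1318, Rivermont 13.9284, Pinehurst 13.0960, Claybrook 3.0966, Stonebridge 13.4489, Millford 2.2983.
Lower quotas: Oakdale 5, Rivermont 13, Pinehurst 13, Claybrook 3, Stonebridge 13, Millford 2 (sum 49, leaving 2 seats).
Remainders in descending order: Rivermont 0.9284, Stonebridge 0.4489, Millford 0.2983, Oakdale 0.1318, Claybrook 0.0966, Pinehurst 0.0960.
Largest remainders: Rivermont, Stonebridge receive the extra seats.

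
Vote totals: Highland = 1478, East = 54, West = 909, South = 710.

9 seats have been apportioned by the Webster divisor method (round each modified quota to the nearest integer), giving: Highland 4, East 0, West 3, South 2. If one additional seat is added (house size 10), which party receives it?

Priority for the next seat is population ÷ (current seats + 0.5).
Priorities: Highland 328.444, East 108.000, West 259.714, South 284.000.
Highest priority: Highland.

Highland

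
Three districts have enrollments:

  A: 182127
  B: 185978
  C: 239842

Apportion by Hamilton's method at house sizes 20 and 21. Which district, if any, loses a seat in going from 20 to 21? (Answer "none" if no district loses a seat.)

none

At 20 seats: A 6, B 6, C 8.
At 21 seats: A 6, B 7, C 8.
No district's allocation decreased.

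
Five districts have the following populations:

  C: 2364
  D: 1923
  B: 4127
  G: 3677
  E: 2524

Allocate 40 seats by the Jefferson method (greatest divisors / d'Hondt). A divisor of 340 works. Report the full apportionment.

C=6; D=5; B=12; G=10; E=7

With modified divisor 340: modified quotas C 6.953, D 5.656, B 12.138, G 10.815, E 7.424.
Rounding down: C 6, D 5, B 12, G 10, E 7 (total 40).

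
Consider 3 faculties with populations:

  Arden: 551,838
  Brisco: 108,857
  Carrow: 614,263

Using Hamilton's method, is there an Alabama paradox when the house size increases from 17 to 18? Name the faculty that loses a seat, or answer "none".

At 17 seats: Arden 7, Brisco 2, Carrow 8.
At 18 seats: Arden 8, Brisco 1, Carrow 9.
Brisco drops from 2 to 1.

Brisco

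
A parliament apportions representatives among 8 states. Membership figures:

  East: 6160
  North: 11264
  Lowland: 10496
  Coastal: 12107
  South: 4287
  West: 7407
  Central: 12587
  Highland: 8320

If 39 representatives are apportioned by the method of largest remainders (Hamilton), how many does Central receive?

7

Standard divisor: 72628 ÷ 39 ≈ 1862.256.
Standard quotas: East 3.3078, North 6.0486, Lowland 5.6362, Coastal 6.5013, South 2.3020, West 3.9774, Central 6.7590, Highland 4.4677.
Lower quotas: East 3, North 6, Lowland 5, Coastal 6, South 2, West 3, Central 6, Highland 4 (sum 35, leaving 4 seats).
Remainders in descending order: West 0.9774, Central 0.7590, Lowland 0.6362, Coastal 0.5013, Highland 0.4677, East 0.3078, South 0.3020, North 0.0486.
The surplus seats go to West, Central, Lowland, Coastal.
Central receives 7.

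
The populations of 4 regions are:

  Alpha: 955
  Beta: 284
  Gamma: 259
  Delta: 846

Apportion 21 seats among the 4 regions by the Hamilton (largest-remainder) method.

Alpha=9, Beta=2, Gamma=2, Delta=8

The standard divisor is 2344/21 ≈ 111.619.
Standard quotas: Alpha 8.556, Beta 2.544, Gamma 2.320, Delta 7.579.
Lower quotas: Alpha 8, Beta 2, Gamma 2, Delta 7 (sum 19, leaving 2 seats).
Remainders in descending order: Delta 0.579, Alpha 0.556, Beta 0.544, Gamma 0.320.
The surplus seats go to Delta, Alpha.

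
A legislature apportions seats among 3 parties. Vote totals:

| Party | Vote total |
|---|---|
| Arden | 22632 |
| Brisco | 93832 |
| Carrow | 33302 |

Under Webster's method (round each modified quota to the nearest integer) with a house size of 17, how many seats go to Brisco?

10

Standard divisor 149766/17 ≈ 8809.765; standard quotas: Arden 2.569, Brisco 10.651, Carrow 3.780.
Rounding to the nearest integer gives 3, 11, 4 = 18 seats, so the divisor must be adjusted.
With modified divisor 8971.31: modified quotas Arden 2.523, Brisco 10.459, Carrow 3.712.
Rounding to the nearest integer: Arden 3, Brisco 10, Carrow 4 (total 17).
Brisco receives 10.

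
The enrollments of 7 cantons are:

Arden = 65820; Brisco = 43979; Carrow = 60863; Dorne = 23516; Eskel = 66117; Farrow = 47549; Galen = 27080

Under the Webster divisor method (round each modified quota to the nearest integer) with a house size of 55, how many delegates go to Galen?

4

Standard divisor 334924/55 ≈ 6089.527; standard quotas: Arden 10.809, Brisco 7.222, Carrow 9.995, Dorne 3.862, Eskel 10.857, Farrow 7.808, Galen 4.447.
Rounding to the nearest integer gives Arden 11, Brisco 7, Carrow 10, Dorne 4, Eskel 11, Farrow 8, Galen 4 — total 55, matching the house size, so no adjustment is needed.
Galen receives 4.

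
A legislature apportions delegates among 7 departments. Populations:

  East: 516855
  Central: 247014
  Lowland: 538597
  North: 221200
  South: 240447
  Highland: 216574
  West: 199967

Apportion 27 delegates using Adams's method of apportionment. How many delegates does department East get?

Standard divisor 2180654/27 ≈ 80764.963; standard quotas: East 6.399, Central 3.058, Lowland 6.669, North 2.739, South 2.977, Highland 2.682, West 2.476.
Rounding up gives 7, 4, 7, 3, 3, 3, 3 = 30 seats, so the divisor must be adjusted.
With modified divisor 94900: modified quotas East 5.446, Central 2.603, Lowland 5.675, North 2.331, South 2.534, Highland 2.282, West 2.107.
Rounding up: East 6, Central 3, Lowland 6, North 3, South 3, Highland 3, West 3 (total 27).
East receives 6.

6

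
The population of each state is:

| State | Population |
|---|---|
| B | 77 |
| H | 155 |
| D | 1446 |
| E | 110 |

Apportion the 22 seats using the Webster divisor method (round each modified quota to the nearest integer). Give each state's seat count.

Standard divisor 1788/22 ≈ 81.273; standard quotas: B 0.947, H 1.907, D 17.792, E 1.353.
Rounding to the nearest integer gives B 1, H 2, D 18, E 1 — total 22, matching the house size, so no adjustment is needed.

B 1; H 2; D 18; E 1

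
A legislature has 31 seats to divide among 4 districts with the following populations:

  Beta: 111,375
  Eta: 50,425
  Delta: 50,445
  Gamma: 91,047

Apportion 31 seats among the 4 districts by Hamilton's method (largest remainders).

Total 303292; standard divisor 303292/31 ≈ 9783.613.
Standard quotas: Beta 11.3838, Eta 5.1540, Delta 5.1561, Gamma 9.3061.
Lower quotas: Beta 11, Eta 5, Delta 5, Gamma 9 (sum 30, leaving 1 seat).
Remainders in descending order: Beta 0.3838, Gamma 0.3061, Delta 0.1561, Eta 0.1540.
The surplus seat goes to Beta.

Beta=12; Eta=5; Delta=5; Gamma=9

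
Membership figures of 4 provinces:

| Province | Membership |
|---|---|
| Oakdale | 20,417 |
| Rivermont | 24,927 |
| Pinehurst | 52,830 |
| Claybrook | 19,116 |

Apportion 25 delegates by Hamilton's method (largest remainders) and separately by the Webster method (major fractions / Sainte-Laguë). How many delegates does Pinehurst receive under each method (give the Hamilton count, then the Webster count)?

11 and 12

Hamilton: Oakdale 5, Rivermont 5, Pinehurst 11, Claybrook 4.
Webster: Oakdale 4, Rivermont 5, Pinehurst 12, Claybrook 4.
Pinehurst gets 11 under Hamilton and 12 under Webster.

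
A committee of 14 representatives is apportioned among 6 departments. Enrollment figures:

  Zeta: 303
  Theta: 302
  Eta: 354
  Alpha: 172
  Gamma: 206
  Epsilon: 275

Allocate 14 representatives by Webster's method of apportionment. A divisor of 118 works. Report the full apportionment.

With modified divisor 118: modified quotas Zeta 2.568, Theta 2.559, Eta 3.000, Alpha 1.458, Gamma 1.746, Epsilon 2.331.
Rounding to the nearest integer: Zeta 3, Theta 3, Eta 3, Alpha 1, Gamma 2, Epsilon 2 (total 14).

Zeta=3; Theta=3; Eta=3; Alpha=1; Gamma=2; Epsilon=2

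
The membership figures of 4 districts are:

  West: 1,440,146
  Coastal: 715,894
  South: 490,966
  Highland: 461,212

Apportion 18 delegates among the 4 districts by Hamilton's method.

West 8, Coastal 4, South 3, Highland 3

Total 3108218; standard divisor 3108218/18 ≈ 172678.778.
Standard quotas: West 8.3400, Coastal 4.1458, South 2.8432, Highland 2.6709.
Lower quotas: West 8, Coastal 4, South 2, Highland 2 (sum 16, leaving 2 seats).
Remainders in descending order: South 0.8432, Highland 0.6709, West 0.3400, Coastal 0.1458.
Largest remainders: South, Highland receive the extra seats.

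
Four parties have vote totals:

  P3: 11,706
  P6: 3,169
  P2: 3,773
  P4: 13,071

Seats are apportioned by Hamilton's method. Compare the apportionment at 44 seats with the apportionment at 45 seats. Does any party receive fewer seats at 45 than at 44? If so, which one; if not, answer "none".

At 44 seats: P3 16, P6 5, P2 5, P4 18.
At 45 seats: P3 17, P6 4, P2 5, P4 19.
P6 drops from 5 to 4.

P6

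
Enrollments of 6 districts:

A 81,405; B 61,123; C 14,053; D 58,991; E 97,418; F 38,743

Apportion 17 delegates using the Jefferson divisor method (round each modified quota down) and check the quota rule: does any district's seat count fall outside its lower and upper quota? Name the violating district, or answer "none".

none

Standard quotas: A 3.934, B 2.954, C 0.679, D 2.851, E 4.708, F 1.873.
Jefferson allocation: A 4, B 3, C 0, D 3, E 5, F 2.
Every allocation lies between the lower and upper quota.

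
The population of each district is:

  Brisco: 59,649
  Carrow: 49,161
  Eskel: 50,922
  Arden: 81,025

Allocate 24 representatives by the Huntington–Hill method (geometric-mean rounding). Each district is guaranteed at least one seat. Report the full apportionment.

With divisor 10188: modified quotas Brisco 5.855, Carrow 4.825, Eskel 4.998, Arden 7.953.
Geometric-mean thresholds: Brisco √(5·6)=5.477, Carrow √(4·5)=4.472, Eskel √(4·5)=4.472, Arden √(7·8)=7.483.
Each quota rounded against its threshold gives Brisco 6, Carrow 5, Eskel 5, Arden 8 (total 24).

Brisco=6, Carrow=5, Eskel=5, Arden=8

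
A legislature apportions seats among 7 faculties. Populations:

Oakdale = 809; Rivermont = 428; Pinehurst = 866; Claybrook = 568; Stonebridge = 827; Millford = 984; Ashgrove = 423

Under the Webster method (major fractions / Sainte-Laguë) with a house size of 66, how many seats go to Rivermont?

Standard divisor 4905/66 ≈ 74.318; standard quotas: Oakdale 10.886, Rivermont 5.759, Pinehurst 11.653, Claybrook 7.643, Stonebridge 11.128, Millford 13.240, Ashgrove 5.692.
Rounding to the nearest integer gives 11, 6, 12, 8, 11, 13, 6 = 67 seats, so the divisor must be adjusted.
With modified divisor 75.5: modified quotas Oakdale 10.715, Rivermont 5.669, Pinehurst 11.470, Claybrook 7.523, Stonebridge 10.954, Millford 13.033, Ashgrove 5.603.
Rounding to the nearest integer: Oakdale 11, Rivermont 6, Pinehurst 11, Claybrook 8, Stonebridge 11, Millford 13, Ashgrove 6 (total 66).
Rivermont receives 6.

6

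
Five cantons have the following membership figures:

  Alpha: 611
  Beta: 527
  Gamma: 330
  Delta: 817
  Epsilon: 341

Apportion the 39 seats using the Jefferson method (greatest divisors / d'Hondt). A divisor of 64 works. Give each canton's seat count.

Alpha: 9, Beta: 8, Gamma: 5, Delta: 12, Epsilon: 5

With modified divisor 64: modified quotas Alpha 9.547, Beta 8.234, Gamma 5.156, Delta 12.766, Epsilon 5.328.
Rounding down: Alpha 9, Beta 8, Gamma 5, Delta 12, Epsilon 5 (total 39).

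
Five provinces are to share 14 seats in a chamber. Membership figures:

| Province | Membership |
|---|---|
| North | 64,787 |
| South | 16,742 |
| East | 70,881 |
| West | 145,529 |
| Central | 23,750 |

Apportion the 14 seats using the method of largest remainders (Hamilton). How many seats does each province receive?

North: 3, South: 1, East: 3, West: 6, Central: 1

The standard divisor is 321689/14 ≈ 22977.786.
Standard quotas: North 2.8195, South 0.7286, East 3.0848, West 6.3335, Central 1.0336.
Lower quotas: North 2, South 0, East 3, West 6, Central 1 (sum 12, leaving 2 seats).
Remainders in descending order: North 0.8195, South 0.7286, West 0.3335, East 0.0848, Central 0.0336.
The surplus seats go to North, South.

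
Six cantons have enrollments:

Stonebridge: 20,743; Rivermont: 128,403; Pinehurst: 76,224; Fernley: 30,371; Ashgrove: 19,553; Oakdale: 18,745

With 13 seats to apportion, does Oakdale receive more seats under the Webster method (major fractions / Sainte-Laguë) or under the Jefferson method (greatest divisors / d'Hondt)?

Webster

Webster: Stonebridge 1, Rivermont 6, Pinehurst 3, Fernley 1, Ashgrove 1, Oakdale 1.
Jefferson: Stonebridge 1, Rivermont 6, Pinehurst 4, Fernley 1, Ashgrove 1, Oakdale 0.
Oakdale gets 1 under Webster and 0 under Jefferson.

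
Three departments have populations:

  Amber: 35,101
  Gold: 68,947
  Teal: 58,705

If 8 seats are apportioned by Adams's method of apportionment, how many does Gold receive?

3

Standard divisor 162753/8 ≈ 20344.125; standard quotas: Amber 1.725, Gold 3.389, Teal 2.886.
Rounding up gives 2, 4, 3 = 9 seats, so the divisor must be adjusted.
With modified divisor 26200: modified quotas Amber 1.340, Gold 2.632, Teal 2.241.
Rounding up: Amber 2, Gold 3, Teal 3 (total 8).
Gold receives 3.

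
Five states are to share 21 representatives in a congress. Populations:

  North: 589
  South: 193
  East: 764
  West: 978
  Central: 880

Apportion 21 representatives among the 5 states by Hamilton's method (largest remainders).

North 4; South 1; East 5; West 6; Central 5

Standard divisor: 3404 ÷ 21 ≈ 162.095.
Standard quotas: North 3.634, South 1.191, East 4.713, West 6.033, Central 5.429.
Lower quotas: North 3, South 1, East 4, West 6, Central 5 (sum 19, leaving 2 seats).
Remainders in descending order: East 0.713, North 0.634, Central 0.429, South 0.191, West 0.033.
The surplus seats go to East, North.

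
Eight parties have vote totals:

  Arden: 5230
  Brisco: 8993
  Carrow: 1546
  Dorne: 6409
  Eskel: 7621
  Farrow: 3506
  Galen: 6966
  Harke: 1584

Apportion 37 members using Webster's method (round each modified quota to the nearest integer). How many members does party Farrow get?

Standard divisor 41855/37 ≈ 1131.216; standard quotas: Arden 4.623, Brisco 7.950, Carrow 1.367, Dorne 5.666, Eskel 6.737, Farrow 3.099, Galen 6.158, Harke 1.400.
Rounding to the nearest integer gives Arden 5, Brisco 8, Carrow 1, Dorne 6, Eskel 7, Farrow 3, Galen 6, Harke 1 — total 37, matching the house size, so no adjustment is needed.
Farrow receives 3.

3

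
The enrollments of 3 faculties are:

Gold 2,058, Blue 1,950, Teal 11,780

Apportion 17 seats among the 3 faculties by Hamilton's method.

Gold 2, Blue 2, Teal 13

Standard divisor: 15788 ÷ 17 ≈ 928.706.
Standard quotas: Gold 2.2160, Blue 2.0997, Teal 12.6843.
Lower quotas: Gold 2, Blue 2, Teal 12 (sum 16, leaving 1 seat).
Remainders in descending order: Teal 0.6843, Gold 0.2160, Blue 0.0997.
The surplus seat goes to Teal.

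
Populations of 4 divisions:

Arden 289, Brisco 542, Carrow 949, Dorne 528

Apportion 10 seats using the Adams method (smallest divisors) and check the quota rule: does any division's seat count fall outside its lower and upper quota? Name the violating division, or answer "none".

Standard quotas: Arden 1.252, Brisco 2.348, Carrow 4.112, Dorne 2.288.
Adams allocation: Arden 2, Brisco 2, Carrow 4, Dorne 2.
Every allocation lies between the lower and upper quota.

none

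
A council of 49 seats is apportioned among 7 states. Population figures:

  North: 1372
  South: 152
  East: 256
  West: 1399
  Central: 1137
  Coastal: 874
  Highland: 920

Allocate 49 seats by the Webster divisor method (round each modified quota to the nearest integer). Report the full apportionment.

North=11; South=1; East=2; West=11; Central=9; Coastal=7; Highland=8

Standard divisor 6110/49 ≈ 124.694; standard quotas: North 11.003, South 1.219, East 2.053, West 11.219, Central 9.118, Coastal 7.009, Highland 7.378.
Rounding to the nearest integer gives 11, 1, 2, 11, 9, 7, 7 = 48 seats, so the divisor must be adjusted.
With modified divisor 122: modified quotas North 11.246, South 1.246, East 2.098, West 11.467, Central 9.320, Coastal 7.164, Highland 7.541.
Rounding to the nearest integer: North 11, South 1, East 2, West 11, Central 9, Coastal 7, Highland 8 (total 49).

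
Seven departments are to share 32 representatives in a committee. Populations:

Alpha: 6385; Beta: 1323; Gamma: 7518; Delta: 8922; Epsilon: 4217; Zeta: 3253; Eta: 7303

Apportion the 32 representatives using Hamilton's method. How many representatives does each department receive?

Alpha 5; Beta 1; Gamma 6; Delta 7; Epsilon 4; Zeta 3; Eta 6

The standard divisor is 38921/32 ≈ 1216.281.
Standard quotas: Alpha 5.2496, Beta 1.0877, Gamma 6.1811, Delta 7.3355, Epsilon 3.4671, Zeta 2.6745, Eta 6.0044.
Lower quotas: Alpha 5, Beta 1, Gamma 6, Delta 7, Epsilon 3, Zeta 2, Eta 6 (sum 30, leaving 2 seats).
Remainders in descending order: Zeta 0.6745, Epsilon 0.4671, Delta 0.3355, Alpha 0.2496, Gamma 0.1811, Beta 0.0877, Eta 0.0044.
The surplus seats go to Zeta, Epsilon.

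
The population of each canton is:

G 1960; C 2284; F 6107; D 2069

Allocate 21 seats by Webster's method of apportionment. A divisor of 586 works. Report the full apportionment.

G 3; C 4; F 10; D 4

With modified divisor 586: modified quotas G 3.345, C 3.898, F 10.422, D 3.531.
Rounding to the nearest integer: G 3, C 4, F 10, D 4 (total 21).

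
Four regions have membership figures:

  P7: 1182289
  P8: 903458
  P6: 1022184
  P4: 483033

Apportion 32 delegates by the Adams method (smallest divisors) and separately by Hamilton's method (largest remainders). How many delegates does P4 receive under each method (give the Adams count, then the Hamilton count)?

5 and 4

Adams: P7 10, P8 8, P6 9, P4 5.
Hamilton: P7 11, P8 8, P6 9, P4 4.
P4 gets 5 under Adams and 4 under Hamilton.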